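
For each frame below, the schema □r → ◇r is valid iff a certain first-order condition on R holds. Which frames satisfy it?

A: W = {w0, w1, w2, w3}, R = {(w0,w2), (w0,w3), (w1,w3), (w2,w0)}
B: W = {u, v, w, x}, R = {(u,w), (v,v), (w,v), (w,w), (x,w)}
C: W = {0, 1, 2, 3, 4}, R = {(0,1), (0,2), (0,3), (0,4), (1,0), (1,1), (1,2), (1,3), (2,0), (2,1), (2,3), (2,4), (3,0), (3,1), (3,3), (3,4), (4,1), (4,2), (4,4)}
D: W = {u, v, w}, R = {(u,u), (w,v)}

B, C

This is the axiom for seriality; its first-order frame correspondent is ∀x ∃y Rxy.
A: fails — world w3 has no successor.
B: holds.
C: holds.
D: fails — world v has no successor.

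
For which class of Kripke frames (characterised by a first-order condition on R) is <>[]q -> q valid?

symmetry

This schema is equivalent to the B axiom q → □◇q.
It corresponds to symmetry: forall x forall y (Rxy -> Ryx).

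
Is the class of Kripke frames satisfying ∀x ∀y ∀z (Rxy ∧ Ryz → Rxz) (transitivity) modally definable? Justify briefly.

The condition is transitivity. A defining modal formula is □q → □□q.
Suppose □q→□□q is valid. Take Rxy, Ryz and set V(q)={w : Rxw}. Then □q at x, so □□q at x, so □q at y, so q at z, i.e. Rxz.

Definable; □q → □□q defines it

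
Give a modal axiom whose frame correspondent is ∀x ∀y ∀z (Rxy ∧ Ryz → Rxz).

This is transitivity; the standard corresponding axiom is 4: □s → □□s.
Suppose □s→□□s is valid. Take Rxy, Ryz and set V(s)={w : Rxw}. Then □s at x, so □□s at x, so □s at y, so s at z, i.e. Rxz.

□s → □□s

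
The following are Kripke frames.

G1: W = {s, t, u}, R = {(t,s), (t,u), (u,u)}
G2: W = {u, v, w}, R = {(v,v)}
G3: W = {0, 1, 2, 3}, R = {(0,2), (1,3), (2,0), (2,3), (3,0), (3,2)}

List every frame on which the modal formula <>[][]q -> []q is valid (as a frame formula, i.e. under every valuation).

The schema corresponds to a generalized confluence (Geach) condition: forall x forall y forall z ((xRy & xRz) -> exists w (y R^2 w & z = w)).
G1: fails — tRs, tRs but no w with sR²w and s=w.
G2: satisfies the condition.
G3: fails — 3R0, 3R2 but no w with 0R²w and 2=w.

G2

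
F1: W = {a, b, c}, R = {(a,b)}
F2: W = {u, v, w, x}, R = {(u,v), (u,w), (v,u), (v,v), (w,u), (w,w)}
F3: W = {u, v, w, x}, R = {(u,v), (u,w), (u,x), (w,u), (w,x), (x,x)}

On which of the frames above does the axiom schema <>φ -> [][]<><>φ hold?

Frame correspondent (Sahlqvist): forall x forall y forall z ((xRy & x R^2 z) -> exists w (y = w & z R^2 w)) — i.e. a generalized confluence (Geach) condition.
F1: satisfies the condition.
F2: satisfies the condition.
F3: fails — uRv, uR²u but no t with v=t and uR²t.

F1, F2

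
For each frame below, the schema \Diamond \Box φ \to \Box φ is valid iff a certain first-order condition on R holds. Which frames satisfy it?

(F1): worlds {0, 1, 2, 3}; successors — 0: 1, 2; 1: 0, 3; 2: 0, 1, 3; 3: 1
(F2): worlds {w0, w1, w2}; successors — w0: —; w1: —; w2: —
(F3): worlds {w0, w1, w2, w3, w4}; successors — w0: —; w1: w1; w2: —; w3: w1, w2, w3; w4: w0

(F2)

Frame correspondent (Sahlqvist): \forall x \forall y \forall z (Rxy \wedge Rxz \to Ryz) — i.e. the Euclidean property.
(F1): fails — R02 and R02 but not R22.
(F2): ✓.
(F3): fails — Rw3w1 and Rw3w2 but not Rw1w2.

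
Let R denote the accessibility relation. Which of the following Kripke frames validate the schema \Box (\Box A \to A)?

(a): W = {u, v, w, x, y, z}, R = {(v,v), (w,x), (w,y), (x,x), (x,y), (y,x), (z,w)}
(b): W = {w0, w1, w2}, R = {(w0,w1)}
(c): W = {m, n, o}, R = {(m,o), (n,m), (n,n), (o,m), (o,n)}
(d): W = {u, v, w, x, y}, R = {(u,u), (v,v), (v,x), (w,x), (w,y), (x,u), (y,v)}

none

Frame correspondent (Sahlqvist): \forall x \forall y (Rxy \to Ryy) — i.e. shift-reflexivity.
(a): fails — Rwy but not Ryy.
(b): fails — Rw0w1 but not Rw1w1.
(c): fails — Rom but not Rmm.
(d): fails — Rwx but not Rxx.
Valid on no frame.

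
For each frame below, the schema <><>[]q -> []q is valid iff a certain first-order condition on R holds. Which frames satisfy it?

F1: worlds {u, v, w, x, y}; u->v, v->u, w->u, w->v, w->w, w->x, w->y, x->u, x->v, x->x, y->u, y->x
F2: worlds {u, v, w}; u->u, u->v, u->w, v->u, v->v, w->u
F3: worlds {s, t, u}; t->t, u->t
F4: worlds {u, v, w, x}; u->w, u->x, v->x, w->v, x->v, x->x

F3

Frame correspondent (Sahlqvist): forall x forall y forall z ((x R^2 y & xRz) -> exists w (yRw & z = w)) — i.e. a generalized confluence (Geach) condition.
F1: fails — wR²u, wRu but no t with uRt and u=t.
F2: fails — uR²v, uRw but no t with vRt and w=t.
F3: ✓.
F4: fails — uR²v, uRw but no t with vRt and w=t.
Valid on: F3.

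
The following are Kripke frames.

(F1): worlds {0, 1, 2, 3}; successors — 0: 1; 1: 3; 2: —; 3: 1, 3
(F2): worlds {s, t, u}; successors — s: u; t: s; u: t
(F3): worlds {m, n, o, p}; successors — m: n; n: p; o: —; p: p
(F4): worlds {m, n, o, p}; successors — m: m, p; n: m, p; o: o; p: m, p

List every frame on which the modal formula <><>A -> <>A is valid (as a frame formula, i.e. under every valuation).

This is the axiom for a generalized confluence (Geach) condition; its first-order frame correspondent is forall x forall y (x R^2 y -> exists w (y = w & xRw)).
(F1): fails — 0R²3 but no w with 3=w and 0Rw.
(F2): fails — sR²t but no w with t=w and sRw.
(F3): fails — mR²p but no w with p=w and mRw.
(F4): holds.
Valid on: (F4).

(F4)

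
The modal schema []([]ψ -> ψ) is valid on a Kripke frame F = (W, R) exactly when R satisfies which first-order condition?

Shift-reflexivity

Suppose □(□ψ→ψ) is valid. Take Rxy and set V(ψ)={w : Ryw}. Then at y, □ψ holds; since □(□ψ→ψ) at x, □ψ→ψ at y, so ψ at y, i.e. Ryy.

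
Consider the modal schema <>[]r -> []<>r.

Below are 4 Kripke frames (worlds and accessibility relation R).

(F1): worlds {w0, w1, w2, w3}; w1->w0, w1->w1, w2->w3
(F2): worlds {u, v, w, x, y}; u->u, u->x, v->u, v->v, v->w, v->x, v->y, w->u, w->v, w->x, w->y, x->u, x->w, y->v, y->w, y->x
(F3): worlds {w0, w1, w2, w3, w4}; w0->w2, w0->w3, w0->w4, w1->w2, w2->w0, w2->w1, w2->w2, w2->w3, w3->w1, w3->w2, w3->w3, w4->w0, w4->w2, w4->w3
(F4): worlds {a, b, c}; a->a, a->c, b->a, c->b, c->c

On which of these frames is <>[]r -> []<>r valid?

Frame correspondent (Sahlqvist): forall x forall y forall z (Rxy & Rxz -> exists w (Ryw & Rzw)) — i.e. convergence.
(F1): fails — Rw1w1 and Rw1w0 but w1 and w0 have no common successor.
(F2): condition met.
(F3): condition met.
(F4): fails — Rcc and Rcb but c and b have no common successor.
Valid on: (F2), (F3).

(F2), (F3)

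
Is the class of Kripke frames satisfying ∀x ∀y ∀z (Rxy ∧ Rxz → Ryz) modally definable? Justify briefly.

This is a Sahlqvist condition; the 5 axiom ◇r → □◇r defines it.

Definable; ◇r → □◇r defines it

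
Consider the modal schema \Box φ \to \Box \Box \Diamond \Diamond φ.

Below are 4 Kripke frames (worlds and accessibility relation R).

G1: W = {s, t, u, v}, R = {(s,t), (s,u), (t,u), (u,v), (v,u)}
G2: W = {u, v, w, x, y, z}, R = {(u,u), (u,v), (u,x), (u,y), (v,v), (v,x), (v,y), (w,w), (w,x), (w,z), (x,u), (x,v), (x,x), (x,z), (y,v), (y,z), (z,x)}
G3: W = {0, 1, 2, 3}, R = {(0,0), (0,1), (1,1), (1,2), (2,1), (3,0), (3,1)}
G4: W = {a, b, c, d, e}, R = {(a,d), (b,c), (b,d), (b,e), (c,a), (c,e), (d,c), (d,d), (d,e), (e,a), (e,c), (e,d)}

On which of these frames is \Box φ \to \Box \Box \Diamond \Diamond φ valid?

Frame correspondent (Sahlqvist): \forall x \forall z (x R^2 z \to \exists w (xRw \wedge z R^2 w)) — i.e. a generalized confluence (Geach) condition.
G1: fails — sR²v but no w with sRw and vR²w.
G2: satisfies the condition.
G3: satisfies the condition.
G4: satisfies the condition.
Valid on: G2, G3, G4.

G2, G3, G4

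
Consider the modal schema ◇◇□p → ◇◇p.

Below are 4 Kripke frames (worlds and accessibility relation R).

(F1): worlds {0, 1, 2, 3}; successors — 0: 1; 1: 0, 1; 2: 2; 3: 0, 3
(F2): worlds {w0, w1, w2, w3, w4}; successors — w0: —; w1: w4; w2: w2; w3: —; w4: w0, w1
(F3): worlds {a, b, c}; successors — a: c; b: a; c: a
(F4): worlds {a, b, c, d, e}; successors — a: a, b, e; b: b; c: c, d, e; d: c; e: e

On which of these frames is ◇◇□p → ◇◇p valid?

Frame correspondent (Sahlqvist): ∀x ∀y (xR²y → ∃w (yRw ∧ xR²w)) — i.e. a generalized confluence (Geach) condition.
(F1): condition met.
(F2): fails — w1R²w0 but no w with w0Rw and w1R²w.
(F3): fails — aR²a but no w with aRw and aR²w.
(F4): condition met.

(F1), (F4)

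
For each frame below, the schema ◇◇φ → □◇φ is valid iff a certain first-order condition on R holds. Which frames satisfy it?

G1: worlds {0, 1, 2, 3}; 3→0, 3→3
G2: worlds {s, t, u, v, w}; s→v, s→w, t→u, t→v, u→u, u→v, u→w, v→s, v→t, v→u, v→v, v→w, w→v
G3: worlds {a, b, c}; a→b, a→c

G3

The schema corresponds to a generalized confluence (Geach) condition: ∀x ∀y ∀z ((xR²y ∧ xRz) → ∃w (y = w ∧ zRw)).
G1: fails — 3R²0, 3R0 but no w with 0=w and 0Rw.
G2: fails — sR²s, sRw but no w* with s=w* and wRw*.
G3: condition met.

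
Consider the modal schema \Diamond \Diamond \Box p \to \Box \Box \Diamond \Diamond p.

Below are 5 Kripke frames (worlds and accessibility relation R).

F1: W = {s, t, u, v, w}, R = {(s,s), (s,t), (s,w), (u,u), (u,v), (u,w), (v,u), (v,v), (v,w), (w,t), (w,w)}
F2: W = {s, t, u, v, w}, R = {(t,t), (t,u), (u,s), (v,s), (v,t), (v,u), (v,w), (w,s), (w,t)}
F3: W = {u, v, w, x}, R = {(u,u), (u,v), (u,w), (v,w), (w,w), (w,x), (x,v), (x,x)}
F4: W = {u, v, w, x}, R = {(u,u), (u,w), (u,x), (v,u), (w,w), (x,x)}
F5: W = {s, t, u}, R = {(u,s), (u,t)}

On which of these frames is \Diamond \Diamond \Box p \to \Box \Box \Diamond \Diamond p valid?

F3, F5

This is the axiom for a generalized confluence (Geach) condition; its first-order frame correspondent is \forall x \forall y \forall z ((x R^2 y \wedge x R^2 z) \to \exists w (yRw \wedge z R^2 w)).
F1: fails — sR²s, sR²t but no w* with sRw* and tR²w*.
F2: fails — tR²s, tR²s but no w* with sRw* and sR²w*.
F3: satisfies the condition.
F4: fails — uR²w, uR²x but no t with wRt and xR²t.
F5: satisfies the condition.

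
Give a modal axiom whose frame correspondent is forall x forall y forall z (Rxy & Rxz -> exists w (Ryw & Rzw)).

A defining formula is ◇□s → □◇s (the .2 axiom).
Suppose ◇□s→□◇s is valid. Take Rxy, Rxz and set V(s)={w : Ryw}. Then □s at y so ◇□s at x, so □◇s at x, so ◇s at z, giving w with Rzw and Ryw.

◇□s → □◇s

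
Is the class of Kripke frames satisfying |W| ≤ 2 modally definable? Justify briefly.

Not definable by any modal formula

If a class were modally definable it would be closed under disjoint unions (Goldblatt–Thomason).
Any modal formula valid on each of 3 disjoint one-world frames is valid on their disjoint union (validity is preserved under disjoint unions). Each one-world frame has |W|=1≤2, but the union has |W|=3.
So the class is not modally definable.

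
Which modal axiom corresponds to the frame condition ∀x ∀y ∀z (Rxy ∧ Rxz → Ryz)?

◇s → □◇s

This is the Euclidean property; the standard corresponding axiom is 5: ◇s → □◇s.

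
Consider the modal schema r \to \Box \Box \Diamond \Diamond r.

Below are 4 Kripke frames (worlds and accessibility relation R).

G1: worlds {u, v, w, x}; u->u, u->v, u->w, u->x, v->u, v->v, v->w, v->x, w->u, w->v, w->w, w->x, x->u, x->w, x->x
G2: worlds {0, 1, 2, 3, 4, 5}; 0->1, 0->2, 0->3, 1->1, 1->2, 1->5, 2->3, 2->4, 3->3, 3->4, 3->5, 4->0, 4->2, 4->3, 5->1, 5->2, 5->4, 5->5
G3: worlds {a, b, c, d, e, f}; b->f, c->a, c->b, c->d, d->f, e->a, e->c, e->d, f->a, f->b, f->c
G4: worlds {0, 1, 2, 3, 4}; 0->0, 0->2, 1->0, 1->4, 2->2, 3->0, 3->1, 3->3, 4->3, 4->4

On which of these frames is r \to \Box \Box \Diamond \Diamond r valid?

Frame correspondent (Sahlqvist): \forall x \forall z (x R^2 z \to \exists w (x = w \wedge z R^2 w)) — i.e. a generalized confluence (Geach) condition.
G1: condition met.
G2: fails — 0R²1 but no w with 0=w and 1R²w.
G3: fails — bR²a but no w with b=w and aR²w.
G4: fails — 0R²2 but no w with 0=w and 2R²w.

G1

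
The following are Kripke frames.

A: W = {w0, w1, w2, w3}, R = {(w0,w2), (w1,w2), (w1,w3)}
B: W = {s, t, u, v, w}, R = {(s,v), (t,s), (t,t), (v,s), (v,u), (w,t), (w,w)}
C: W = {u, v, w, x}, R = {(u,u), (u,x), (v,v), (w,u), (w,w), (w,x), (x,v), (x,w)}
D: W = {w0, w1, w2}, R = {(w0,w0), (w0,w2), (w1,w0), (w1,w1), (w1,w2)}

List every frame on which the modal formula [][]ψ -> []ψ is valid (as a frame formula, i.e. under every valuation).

C, D

This is the axiom for density; its first-order frame correspondent is forall x forall y (Rxy -> exists z (Rxz & Rzy)).
A: fails — Rw1w2 but no z with Rw1z and Rzw2.
B: fails — Rvu but no z with Rvz and Rzu.
C: condition met.
D: condition met.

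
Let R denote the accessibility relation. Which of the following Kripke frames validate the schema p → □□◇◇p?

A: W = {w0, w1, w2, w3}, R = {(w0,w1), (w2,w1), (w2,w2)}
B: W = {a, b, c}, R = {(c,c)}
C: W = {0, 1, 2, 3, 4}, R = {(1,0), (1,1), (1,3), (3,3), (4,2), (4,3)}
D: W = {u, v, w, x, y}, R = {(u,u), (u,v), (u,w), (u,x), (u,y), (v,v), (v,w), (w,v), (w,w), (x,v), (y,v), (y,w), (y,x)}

B

Frame correspondent (Sahlqvist): ∀x ∀z (xR²z → ∃w (x = w ∧ zR²w)) — i.e. a generalized confluence (Geach) condition.
A: fails — w2R²w1 but no w with w2=w and w1R²w.
B: holds.
C: fails — 1R²0 but no w with 1=w and 0R²w.
D: fails — uR²v but no t with u=t and vR²t.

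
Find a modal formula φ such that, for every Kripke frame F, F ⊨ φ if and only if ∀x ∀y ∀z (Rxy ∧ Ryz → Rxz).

This is transitivity; the standard corresponding axiom is 4: □r → □□r.
Suppose □r→□□r is valid. Take Rxy, Ryz and set V(r)={w : Rxw}. Then □r at x, so □□r at x, so □r at y, so r at z, i.e. Rxz.

□r → □□r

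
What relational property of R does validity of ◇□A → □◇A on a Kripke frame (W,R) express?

Convergence

Suppose ◇□A→□◇A is valid. Take Rxy, Rxz and set V(A)={w : Ryw}. Then □A at y so ◇□A at x, so □◇A at x, so ◇A at z, giving w with Rzw and Ryw.
Conversely, on a frame with convergence the schema holds at every world under every valuation.
So the correspondent is convergence.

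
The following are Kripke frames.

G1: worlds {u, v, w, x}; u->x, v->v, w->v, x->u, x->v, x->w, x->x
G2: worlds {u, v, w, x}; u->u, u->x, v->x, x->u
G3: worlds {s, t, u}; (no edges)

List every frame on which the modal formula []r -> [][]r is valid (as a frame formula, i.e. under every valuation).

The schema corresponds to transitivity: forall x forall y forall z (Rxy & Ryz -> Rxz).
G1: fails — Rux and Rxw but not Ruw.
G2: fails — Rvx and Rxu but not Rvu.
G3: condition met.
Valid on: G3.

G3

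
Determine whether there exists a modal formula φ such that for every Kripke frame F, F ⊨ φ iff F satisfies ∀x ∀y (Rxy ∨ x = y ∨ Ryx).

Not modally definable

Modal frame validity is preserved under disjoint unions.
Take 2 disjoint single-world reflexive frames: each is trivially connected, but their disjoint union has 2 worlds with no edge between distinct components, so it is not connected.
So no modal formula (or set of formulas) defines exactly the connected frames.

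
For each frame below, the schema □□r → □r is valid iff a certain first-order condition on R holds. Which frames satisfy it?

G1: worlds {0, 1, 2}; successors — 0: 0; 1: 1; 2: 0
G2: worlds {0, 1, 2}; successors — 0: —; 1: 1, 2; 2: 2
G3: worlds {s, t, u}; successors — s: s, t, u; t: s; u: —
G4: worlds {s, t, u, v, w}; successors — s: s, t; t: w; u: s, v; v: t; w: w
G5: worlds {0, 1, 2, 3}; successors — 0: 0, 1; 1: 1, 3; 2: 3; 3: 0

G1, G2, G3

Frame correspondent (Sahlqvist): ∀x ∀y (Rxy → ∃z (Rxz ∧ Rzy)) — i.e. density.
G1: satisfies the condition.
G2: satisfies the condition.
G3: satisfies the condition.
G4: fails — Ruv but no z with Ruz and Rzv.
G5: fails — R23 but no z with R2z and Rz3.
Valid on: G1, G2, G3.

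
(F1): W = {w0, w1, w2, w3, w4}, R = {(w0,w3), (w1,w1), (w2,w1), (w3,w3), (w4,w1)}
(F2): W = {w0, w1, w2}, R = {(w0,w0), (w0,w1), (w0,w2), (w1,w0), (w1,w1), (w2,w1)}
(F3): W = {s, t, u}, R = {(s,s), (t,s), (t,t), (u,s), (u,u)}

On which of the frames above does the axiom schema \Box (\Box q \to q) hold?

This is the axiom for shift-reflexivity; its first-order frame correspondent is \forall x \forall y (Rxy \to Ryy).
(F1): satisfies the condition.
(F2): fails — Rw0w2 but not Rw2w2.
(F3): satisfies the condition.

(F1), (F3)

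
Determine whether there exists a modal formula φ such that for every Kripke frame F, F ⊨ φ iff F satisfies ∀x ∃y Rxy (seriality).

Yes, by □q → ◇q

This is a Sahlqvist condition; the D axiom □q → ◇q defines it.
Suppose □q→◇q is valid. At any x set V(q)=W. Then □q at x, so ◇q at x, so x has a successor.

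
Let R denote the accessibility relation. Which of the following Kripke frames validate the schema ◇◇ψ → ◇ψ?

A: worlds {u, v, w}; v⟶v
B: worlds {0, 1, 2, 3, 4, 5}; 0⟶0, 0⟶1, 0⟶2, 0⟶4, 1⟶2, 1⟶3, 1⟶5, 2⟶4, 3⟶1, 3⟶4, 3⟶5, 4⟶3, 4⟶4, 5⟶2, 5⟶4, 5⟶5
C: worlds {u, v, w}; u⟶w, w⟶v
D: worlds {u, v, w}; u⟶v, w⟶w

A, D

The schema corresponds to transitivity: ∀x ∀y ∀z (Rxy ∧ Ryz → Rxz).
A: ✓.
B: fails — R34 and R43 but not R33.
C: fails — Ruw and Rwv but not Ruv.
D: ✓.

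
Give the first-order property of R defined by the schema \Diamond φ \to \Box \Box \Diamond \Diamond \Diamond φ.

This is a Sahlqvist (Geach-type) schema ◇^1□^0φ → □^2◇^3φ.
First-order correspondent: \forall x \forall y \forall z ((xRy \wedge x R^2 z) \to \exists w (y = w \wedge z R^3 w)).

\forall x \forall y \forall z ((xRy \wedge x R^2 z) \to \exists w (y = w \wedge z R^3 w))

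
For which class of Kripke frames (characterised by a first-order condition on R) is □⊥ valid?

emptiness of R: ∀x ∀y ¬Rxy

□⊥ is valid iff no world has any successor (otherwise □⊥ fails at any world with one).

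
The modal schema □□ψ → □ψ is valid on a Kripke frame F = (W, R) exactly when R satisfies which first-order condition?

Suppose □□ψ→□ψ is valid. Take Rxy and set V(ψ)={w : xR²w}. Then □□ψ at x, so □ψ at x, so ψ at y, i.e. ∃z(Rxz∧Rzy).
Conversely, on a frame with density the schema holds at every world under every valuation.
So the correspondent is density.

density: ∀x ∀y (Rxy → ∃z (Rxz ∧ Rzy))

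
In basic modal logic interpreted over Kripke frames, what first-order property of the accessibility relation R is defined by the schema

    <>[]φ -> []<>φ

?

Suppose ◇□φ→□◇φ is valid. Take Rxy, Rxz and set V(φ)={w : Ryw}. Then □φ at y so ◇□φ at x, so □◇φ at x, so ◇φ at z, giving w with Rzw and Ryw.

Convergence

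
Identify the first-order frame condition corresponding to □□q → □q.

density

Suppose □□q→□q is valid. Take Rxy and set V(q)={w : xR²w}. Then □□q at x, so □q at x, so q at y, i.e. ∃z(Rxz∧Rzy).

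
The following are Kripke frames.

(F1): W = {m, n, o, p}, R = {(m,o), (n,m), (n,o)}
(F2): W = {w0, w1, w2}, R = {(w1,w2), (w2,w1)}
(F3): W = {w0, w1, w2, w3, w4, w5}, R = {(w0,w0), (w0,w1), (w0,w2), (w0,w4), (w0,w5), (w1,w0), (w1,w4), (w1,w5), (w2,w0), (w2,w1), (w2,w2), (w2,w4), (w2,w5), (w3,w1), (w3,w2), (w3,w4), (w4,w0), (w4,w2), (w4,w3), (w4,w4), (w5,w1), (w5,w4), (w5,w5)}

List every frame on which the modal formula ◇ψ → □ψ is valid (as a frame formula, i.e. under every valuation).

The schema corresponds to partial functionality: ∀x ∀y ∀z (Rxy ∧ Rxz → y = z).
(F1): fails — n sees both m and o.
(F2): condition met.
(F3): fails — w0 sees both w0 and w1.

(F2)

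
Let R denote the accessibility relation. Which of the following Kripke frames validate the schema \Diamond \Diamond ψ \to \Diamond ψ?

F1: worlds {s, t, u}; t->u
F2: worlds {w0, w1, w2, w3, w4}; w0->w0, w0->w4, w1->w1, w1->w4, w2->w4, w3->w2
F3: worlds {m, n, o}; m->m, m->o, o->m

This is the axiom for transitivity; its first-order frame correspondent is \forall x \forall y \forall z (Rxy \wedge Ryz \to Rxz).
F1: ✓.
F2: fails — Rw3w2 and Rw2w4 but not Rw3w4.
F3: fails — Rom and Rmo but not Roo.

F1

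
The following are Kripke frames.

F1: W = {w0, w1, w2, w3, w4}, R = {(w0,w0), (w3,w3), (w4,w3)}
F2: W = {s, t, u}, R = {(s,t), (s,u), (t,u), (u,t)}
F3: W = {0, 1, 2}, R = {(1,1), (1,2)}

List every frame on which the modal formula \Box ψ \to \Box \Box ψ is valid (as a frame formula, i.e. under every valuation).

Frame correspondent (Sahlqvist): \forall x \forall y \forall z (Rxy \wedge Ryz \to Rxz) — i.e. transitivity.
F1: holds.
F2: fails — Rtu and Rut but not Rtt.
F3: holds.

F1, F3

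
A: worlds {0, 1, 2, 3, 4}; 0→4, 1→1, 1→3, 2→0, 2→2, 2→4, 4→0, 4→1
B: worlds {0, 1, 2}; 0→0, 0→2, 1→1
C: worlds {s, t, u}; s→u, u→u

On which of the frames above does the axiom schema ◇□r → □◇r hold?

This is the axiom for convergence; its first-order frame correspondent is ∀x ∀y ∀z (Rxy ∧ Rxz → ∃w (Ryw ∧ Rzw)).
A: fails — R11 and R13 but 1 and 3 have no common successor.
B: fails — R00 and R02 but 0 and 2 have no common successor.
C: holds.

C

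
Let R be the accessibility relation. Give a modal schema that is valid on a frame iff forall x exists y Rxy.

A defining formula is □q → ◇q (the D axiom).

□q → ◇q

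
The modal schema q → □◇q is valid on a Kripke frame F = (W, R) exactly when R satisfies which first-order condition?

symmetry

Suppose q→□◇q is valid. Take Rxy and set V(q)={x}. Then q at x, so □◇q at x, so ◇q at y, so some z with Ryz has q; z=x, i.e. Ryx.
The converse is a direct semantic check.
So the correspondent is symmetry.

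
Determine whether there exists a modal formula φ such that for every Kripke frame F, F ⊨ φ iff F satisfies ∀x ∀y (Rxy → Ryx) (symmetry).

The condition is symmetry. A defining modal formula is q → □◇q.
Suppose q→□◇q is valid. Take Rxy and set V(q)={x}. Then q at x, so □◇q at x, so ◇q at y, so some z with Ryz has q; z=x, i.e. Ryx.

Yes, by q → □◇q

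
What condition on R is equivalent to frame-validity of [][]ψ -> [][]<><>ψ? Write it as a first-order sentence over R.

forall x forall z (x R^2 z -> exists w (x R^2 w & z R^2 w))

This is a Sahlqvist (Geach-type) schema ◇^0□^2ψ → □^2◇^2ψ.
Minimal-valuation argument: fix x; take any y with xR^0y and any z with xR^2z. Set V(ψ) to the set of worlds R-reachable from y in exactly 2 steps. Then □^2ψ holds at y, so the antecedent holds at x; validity forces ◇^2ψ at z, giving a w with zR^2w and yR^2w.
First-order correspondent: forall x forall z (x R^2 z -> exists w (x R^2 w & z R^2 w)).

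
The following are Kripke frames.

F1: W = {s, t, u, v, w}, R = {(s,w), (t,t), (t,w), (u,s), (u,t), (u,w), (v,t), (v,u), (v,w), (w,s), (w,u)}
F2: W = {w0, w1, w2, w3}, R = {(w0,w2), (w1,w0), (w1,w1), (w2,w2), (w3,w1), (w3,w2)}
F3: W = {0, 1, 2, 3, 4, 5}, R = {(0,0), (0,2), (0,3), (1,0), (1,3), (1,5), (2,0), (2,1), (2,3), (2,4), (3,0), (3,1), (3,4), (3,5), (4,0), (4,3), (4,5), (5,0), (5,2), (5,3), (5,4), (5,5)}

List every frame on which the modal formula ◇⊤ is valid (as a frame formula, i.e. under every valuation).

The schema corresponds to seriality: ∀x ∃y Rxy.
F1: ✓.
F2: ✓.
F3: ✓.

F1, F2, F3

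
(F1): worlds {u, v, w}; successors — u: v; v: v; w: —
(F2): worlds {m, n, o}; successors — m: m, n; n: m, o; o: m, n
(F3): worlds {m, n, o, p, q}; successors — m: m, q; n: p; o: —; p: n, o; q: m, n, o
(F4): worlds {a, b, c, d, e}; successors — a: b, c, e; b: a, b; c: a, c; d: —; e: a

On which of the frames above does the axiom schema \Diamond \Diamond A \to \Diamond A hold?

(F1)

The schema corresponds to transitivity: \forall x \forall y \forall z (Rxy \wedge Ryz \to Rxz).
(F1): holds.
(F2): fails — Ron and Rno but not Roo.
(F3): fails — Rpn and Rnp but not Rpp.
(F4): fails — Rea and Rab but not Reb.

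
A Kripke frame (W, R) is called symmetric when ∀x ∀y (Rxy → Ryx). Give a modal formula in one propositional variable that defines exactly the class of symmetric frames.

The condition is symmetry. The B schema s → □◇s defines it.

s → □◇s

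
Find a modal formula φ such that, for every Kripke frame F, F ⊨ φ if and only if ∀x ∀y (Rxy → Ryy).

A defining formula is □(□p → p) (the T□ axiom).
Suppose □(□p→p) is valid. Take Rxy and set V(p)={w : Ryw}. Then at y, □p holds; since □(□p→p) at x, □p→p at y, so p at y, i.e. Ryy.

□(□p → p)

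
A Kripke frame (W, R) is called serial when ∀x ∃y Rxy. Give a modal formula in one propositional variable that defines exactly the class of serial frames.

A defining formula is □s → ◇s (the D axiom).

□s → ◇s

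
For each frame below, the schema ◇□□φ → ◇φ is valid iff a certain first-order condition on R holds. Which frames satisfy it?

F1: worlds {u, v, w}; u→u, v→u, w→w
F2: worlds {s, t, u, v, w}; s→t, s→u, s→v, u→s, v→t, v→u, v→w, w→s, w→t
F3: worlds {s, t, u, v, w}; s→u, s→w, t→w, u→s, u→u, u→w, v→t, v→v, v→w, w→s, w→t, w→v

This is the axiom for a generalized confluence (Geach) condition; its first-order frame correspondent is ∀x ∀y (xRy → ∃w (yR²w ∧ xRw)).
F1: ✓.
F2: fails — sRt but no w* with tR²w* and sRw*.
F3: ✓.
Valid on: F1, F3.

F1, F3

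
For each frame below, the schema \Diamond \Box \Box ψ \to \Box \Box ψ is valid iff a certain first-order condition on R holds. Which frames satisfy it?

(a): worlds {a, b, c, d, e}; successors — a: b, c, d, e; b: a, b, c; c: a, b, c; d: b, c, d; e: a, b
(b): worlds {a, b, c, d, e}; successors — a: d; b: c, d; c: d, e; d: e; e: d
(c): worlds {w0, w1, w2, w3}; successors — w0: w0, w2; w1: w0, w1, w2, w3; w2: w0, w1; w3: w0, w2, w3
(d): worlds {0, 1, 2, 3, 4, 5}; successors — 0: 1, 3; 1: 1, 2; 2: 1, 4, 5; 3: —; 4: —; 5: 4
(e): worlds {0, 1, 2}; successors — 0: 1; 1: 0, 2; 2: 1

The schema corresponds to a generalized confluence (Geach) condition: \forall x \forall y \forall z ((xRy \wedge x R^2 z) \to \exists w (y R^2 w \wedge z = w)).
(a): fails — bRa, bR²e but no w with aR²w and e=w.
(b): fails — aRd, aR²e but no w with dR²w and e=w.
(c): fails — w1Rw0, w1R²w3 but no w with w0R²w and w3=w.
(d): fails — 0R3, 0R²1 but no w with 3R²w and 1=w.
(e): fails — 0R1, 0R²0 but no w with 1R²w and 0=w.

none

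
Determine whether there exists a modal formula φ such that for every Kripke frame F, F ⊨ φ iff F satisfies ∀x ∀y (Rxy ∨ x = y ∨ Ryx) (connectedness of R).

Modal frame validity is preserved under disjoint unions.
Take 4 disjoint single-world reflexive frames: each is trivially connected, but their disjoint union has 4 worlds with no edge between distinct components, so it is not connected.
So no modal formula (or set of formulas) defines exactly the connected frames.

Not definable by any modal formula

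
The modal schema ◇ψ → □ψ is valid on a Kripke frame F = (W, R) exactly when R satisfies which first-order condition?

Suppose ◇ψ→□ψ is valid. Take Rxy, Rxz and set V(ψ)={y}. Then ◇ψ at x, so □ψ at x, so ψ at z, i.e. z=y.
Conversely, any frame satisfying ∀x ∀y ∀z (Rxy ∧ Rxz → y = z) validates the schema.
Frame condition: ∀x ∀y ∀z (Rxy ∧ Rxz → y = z).

partial functionality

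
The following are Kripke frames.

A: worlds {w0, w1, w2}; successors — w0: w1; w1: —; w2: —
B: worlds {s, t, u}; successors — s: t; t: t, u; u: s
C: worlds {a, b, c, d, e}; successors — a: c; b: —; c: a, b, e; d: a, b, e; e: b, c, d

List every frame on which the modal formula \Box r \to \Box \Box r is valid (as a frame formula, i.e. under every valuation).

A

This is the axiom for transitivity; its first-order frame correspondent is \forall x \forall y \forall z (Rxy \wedge Ryz \to Rxz).
A: holds.
B: fails — Rtu and Rus but not Rts.
C: fails — Rde and Rec but not Rdc.
Valid on: A.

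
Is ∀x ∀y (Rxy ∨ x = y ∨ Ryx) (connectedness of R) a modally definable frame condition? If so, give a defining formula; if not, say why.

Any modally definable frame class is closed under disjoint unions.
Take 4 disjoint single-world reflexive frames: each is trivially connected, but their disjoint union has 4 worlds with no edge between distinct components, so it is not connected.
Hence connectedness of R is not modally definable.

Not modally definable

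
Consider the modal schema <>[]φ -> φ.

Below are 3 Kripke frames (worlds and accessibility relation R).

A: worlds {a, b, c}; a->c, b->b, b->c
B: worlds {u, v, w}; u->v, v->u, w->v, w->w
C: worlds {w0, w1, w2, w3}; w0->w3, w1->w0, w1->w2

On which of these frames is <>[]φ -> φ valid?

none

This is the axiom for symmetry; its first-order frame correspondent is forall x forall y (Rxy -> Ryx).
A: fails — Rac but not Rca.
B: fails — Rwv but not Rvw.
C: fails — Rw1w2 but not Rw2w1.
Valid on no frame.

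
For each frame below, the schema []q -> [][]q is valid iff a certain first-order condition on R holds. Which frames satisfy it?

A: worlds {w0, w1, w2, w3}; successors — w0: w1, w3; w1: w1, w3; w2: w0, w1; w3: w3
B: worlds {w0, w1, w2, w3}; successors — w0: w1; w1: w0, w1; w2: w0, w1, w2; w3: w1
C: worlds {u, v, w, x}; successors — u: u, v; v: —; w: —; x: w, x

C

This is the axiom for transitivity; its first-order frame correspondent is forall x forall y forall z (Rxy & Ryz -> Rxz).
A: fails — Rw2w1 and Rw1w3 but not Rw2w3.
B: fails — Rw3w1 and Rw1w0 but not Rw3w0.
C: holds.
Valid on: C.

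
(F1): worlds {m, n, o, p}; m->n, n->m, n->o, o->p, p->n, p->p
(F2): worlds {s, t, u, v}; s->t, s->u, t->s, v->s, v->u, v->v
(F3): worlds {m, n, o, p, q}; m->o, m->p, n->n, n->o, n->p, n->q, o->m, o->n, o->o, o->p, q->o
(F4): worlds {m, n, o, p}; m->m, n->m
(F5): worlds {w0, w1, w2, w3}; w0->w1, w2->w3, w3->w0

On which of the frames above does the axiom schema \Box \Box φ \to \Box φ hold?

This is the axiom for density; its first-order frame correspondent is \forall x \forall y (Rxy \to \exists z (Rxz \wedge Rzy)).
(F1): fails — Rno but no z with Rnz and Rzo.
(F2): fails — Rts but no z with Rtz and Rzs.
(F3): ✓.
(F4): ✓.
(F5): fails — Rw0w1 but no z with Rw0z and Rzw1.
Valid on: (F3), (F4).

(F3), (F4)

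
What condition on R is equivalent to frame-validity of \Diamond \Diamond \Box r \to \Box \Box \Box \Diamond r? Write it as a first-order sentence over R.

This is a Sahlqvist (Geach-type) schema ◇^2□^1r → □^3◇^1r.
First-order correspondent: \forall x \forall y \forall z ((x R^2 y \wedge x R^3 z) \to \exists w (yRw \wedge zRw)).

\forall x \forall y \forall z ((x R^2 y \wedge x R^3 z) \to \exists w (yRw \wedge zRw))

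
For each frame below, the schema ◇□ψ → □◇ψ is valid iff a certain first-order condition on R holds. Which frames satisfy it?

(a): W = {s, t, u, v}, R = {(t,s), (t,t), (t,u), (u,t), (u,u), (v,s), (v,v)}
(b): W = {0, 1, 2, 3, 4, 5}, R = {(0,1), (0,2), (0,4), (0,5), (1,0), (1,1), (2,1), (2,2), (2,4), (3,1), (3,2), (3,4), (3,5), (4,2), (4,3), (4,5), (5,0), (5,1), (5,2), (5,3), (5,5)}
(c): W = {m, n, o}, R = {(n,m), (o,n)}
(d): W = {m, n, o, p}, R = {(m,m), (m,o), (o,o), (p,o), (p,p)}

(d)

This is the axiom for convergence; its first-order frame correspondent is ∀x ∀y ∀z (Rxy ∧ Rxz → ∃w (Ryw ∧ Rzw)).
(a): fails — Rts and Rts but s and s have no common successor.
(b): fails — R01 and R04 but 1 and 4 have no common successor.
(c): fails — Rnm and Rnm but m and m have no common successor.
(d): ✓.
Valid on: (d).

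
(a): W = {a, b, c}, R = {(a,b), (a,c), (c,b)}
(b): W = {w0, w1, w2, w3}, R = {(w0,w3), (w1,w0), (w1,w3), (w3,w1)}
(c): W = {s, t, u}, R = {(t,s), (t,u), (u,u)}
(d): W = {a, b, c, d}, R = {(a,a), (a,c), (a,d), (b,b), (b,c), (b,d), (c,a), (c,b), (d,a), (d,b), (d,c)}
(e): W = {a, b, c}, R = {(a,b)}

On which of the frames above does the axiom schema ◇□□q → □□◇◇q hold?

The schema corresponds to a generalized confluence (Geach) condition: ∀x ∀y ∀z ((xRy ∧ xR²z) → ∃w (yR²w ∧ zR²w)).
(a): fails — aRb, aR²b but no w with bR²w and bR²w.
(b): fails — w1Rw0, w1R²w3 but no w with w0R²w and w3R²w.
(c): fails — tRs, tR²u but no w with sR²w and uR²w.
(d): holds.
(e): holds.
Valid on: (d), (e).

(d), (e)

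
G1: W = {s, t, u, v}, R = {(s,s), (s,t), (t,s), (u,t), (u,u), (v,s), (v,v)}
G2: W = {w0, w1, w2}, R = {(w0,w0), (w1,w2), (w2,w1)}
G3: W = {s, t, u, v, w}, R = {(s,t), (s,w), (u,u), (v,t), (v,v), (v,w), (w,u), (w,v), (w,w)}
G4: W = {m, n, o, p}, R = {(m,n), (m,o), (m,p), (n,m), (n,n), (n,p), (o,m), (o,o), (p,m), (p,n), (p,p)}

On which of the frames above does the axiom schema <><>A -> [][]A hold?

This is the axiom for a generalized confluence (Geach) condition; its first-order frame correspondent is forall x forall y forall z ((x R^2 y & x R^2 z) -> exists w (y = w & z = w)).
G1: fails — sR²s, sR²t but s ≠ t.
G2: holds.
G3: fails — sR²u, sR²v but u ≠ v.
G4: fails — mR²m, mR²n but m ≠ n.

G2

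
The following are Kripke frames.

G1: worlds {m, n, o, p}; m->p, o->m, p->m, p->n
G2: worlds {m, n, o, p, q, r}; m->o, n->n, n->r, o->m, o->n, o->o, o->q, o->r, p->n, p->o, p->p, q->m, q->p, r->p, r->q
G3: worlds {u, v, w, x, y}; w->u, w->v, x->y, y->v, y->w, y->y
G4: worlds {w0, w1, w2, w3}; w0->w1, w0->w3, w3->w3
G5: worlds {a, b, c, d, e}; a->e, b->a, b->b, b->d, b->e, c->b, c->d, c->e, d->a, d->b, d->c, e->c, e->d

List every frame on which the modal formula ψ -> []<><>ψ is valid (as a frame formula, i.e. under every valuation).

The schema corresponds to a generalized confluence (Geach) condition: forall x forall z (xRz -> exists w (x = w & z R^2 w)).
G1: fails — mRp but no w with m=w and pR²w.
G2: fails — oRn but no w with o=w and nR²w.
G3: fails — wRu but no t with w=t and uR²t.
G4: fails — w0Rw1 but no w with w0=w and w1R²w.
G5: fails — bRa but no w with b=w and aR²w.

none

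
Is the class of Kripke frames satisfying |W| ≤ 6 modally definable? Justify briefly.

No — not modally definable

Any modally definable frame class is closed under disjoint unions.
Any modal formula valid on each of 7 disjoint one-world frames is valid on their disjoint union (validity is preserved under disjoint unions). Each one-world frame has |W|=1≤6, but the union has |W|=7.
So no modal formula (or set of formulas) defines exactly the |W|≤6 frames.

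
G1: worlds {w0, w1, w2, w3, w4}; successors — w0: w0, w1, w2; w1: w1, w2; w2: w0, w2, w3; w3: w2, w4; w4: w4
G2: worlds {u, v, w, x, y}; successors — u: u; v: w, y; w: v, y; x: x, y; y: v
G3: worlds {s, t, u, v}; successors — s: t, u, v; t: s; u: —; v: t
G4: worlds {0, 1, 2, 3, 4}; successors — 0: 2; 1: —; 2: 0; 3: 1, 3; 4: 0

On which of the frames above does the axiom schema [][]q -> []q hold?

G1

Frame correspondent (Sahlqvist): forall x forall y (Rxy -> exists z (Rxz & Rzy)) — i.e. density.
G1: satisfies the condition.
G2: fails — Rvw but no z with Rvz and Rzw.
G3: fails — Rvt but no z with Rvz and Rzt.
G4: fails — R02 but no z with R0z and Rz2.
Valid on: G1.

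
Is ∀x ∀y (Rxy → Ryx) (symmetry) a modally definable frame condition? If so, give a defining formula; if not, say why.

This is a Sahlqvist condition; the B axiom q → □◇q defines it.

Yes, by q → □◇q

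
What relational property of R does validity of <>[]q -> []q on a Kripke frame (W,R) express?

the Euclidean property

This schema is equivalent to the 5 axiom ◇q → □◇q.
Its frame correspondent is the Euclidean property — forall x forall y forall z (Rxy & Rxz -> Ryz).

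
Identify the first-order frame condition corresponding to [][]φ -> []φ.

density

This is the C4 axiom.
Its frame correspondent is density — forall x forall y (Rxy -> exists z (Rxz & Rzy)).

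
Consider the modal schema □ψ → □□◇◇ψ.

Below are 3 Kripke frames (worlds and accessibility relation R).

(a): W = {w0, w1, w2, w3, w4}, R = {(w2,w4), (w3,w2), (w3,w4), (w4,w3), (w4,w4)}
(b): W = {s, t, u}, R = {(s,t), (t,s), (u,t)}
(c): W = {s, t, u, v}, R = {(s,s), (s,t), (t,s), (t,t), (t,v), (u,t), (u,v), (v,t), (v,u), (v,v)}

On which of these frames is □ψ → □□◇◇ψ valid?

(a), (c)

Frame correspondent (Sahlqvist): ∀x ∀z (xR²z → ∃w (xRw ∧ zR²w)) — i.e. a generalized confluence (Geach) condition.
(a): holds.
(b): fails — sR²s but no w with sRw and sR²w.
(c): holds.
Valid on: (a), (c).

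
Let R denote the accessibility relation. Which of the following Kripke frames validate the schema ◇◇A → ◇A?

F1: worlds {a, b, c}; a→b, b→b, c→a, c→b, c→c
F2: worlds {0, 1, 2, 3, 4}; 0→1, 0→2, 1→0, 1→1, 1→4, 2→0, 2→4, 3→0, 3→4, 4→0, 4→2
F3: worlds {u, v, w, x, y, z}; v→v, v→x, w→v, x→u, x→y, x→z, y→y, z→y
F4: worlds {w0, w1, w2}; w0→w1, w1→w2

F1

The schema corresponds to transitivity: ∀x ∀y ∀z (Rxy ∧ Ryz → Rxz).
F1: ✓.
F2: fails — R10 and R02 but not R12.
F3: fails — Rvx and Rxu but not Rvu.
F4: fails — Rw0w1 and Rw1w2 but not Rw0w2.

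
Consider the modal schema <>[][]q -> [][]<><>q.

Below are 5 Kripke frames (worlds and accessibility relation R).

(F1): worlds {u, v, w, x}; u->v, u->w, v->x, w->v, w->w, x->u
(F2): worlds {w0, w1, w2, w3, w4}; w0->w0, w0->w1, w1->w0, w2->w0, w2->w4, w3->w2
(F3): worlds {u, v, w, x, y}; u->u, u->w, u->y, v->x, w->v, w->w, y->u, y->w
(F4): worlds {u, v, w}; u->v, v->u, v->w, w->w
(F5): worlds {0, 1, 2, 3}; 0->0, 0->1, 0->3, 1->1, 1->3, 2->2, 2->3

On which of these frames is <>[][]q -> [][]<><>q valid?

This is the axiom for a generalized confluence (Geach) condition; its first-order frame correspondent is forall x forall y forall z ((xRy & x R^2 z) -> exists w (y R^2 w & z R^2 w)).
(F1): fails — uRv, uR²w but no t with vR²t and wR²t.
(F2): fails — w2Rw4, w2R²w0 but no w with w4R²w and w0R²w.
(F3): fails — uRu, uR²v but no t with uR²t and vR²t.
(F4): holds.
(F5): fails — 0R0, 0R²3 but no w with 0R²w and 3R²w.
Valid on: (F4).

(F4)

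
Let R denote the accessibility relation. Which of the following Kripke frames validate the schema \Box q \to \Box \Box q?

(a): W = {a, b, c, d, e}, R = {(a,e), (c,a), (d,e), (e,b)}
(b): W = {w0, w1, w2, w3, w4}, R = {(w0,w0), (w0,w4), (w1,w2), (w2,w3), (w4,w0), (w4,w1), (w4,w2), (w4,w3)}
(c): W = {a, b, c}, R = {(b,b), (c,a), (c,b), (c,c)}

The schema corresponds to transitivity: \forall x \forall y \forall z (Rxy \wedge Ryz \to Rxz).
(a): fails — Rde and Reb but not Rdb.
(b): fails — Rw1w2 and Rw2w3 but not Rw1w3.
(c): ✓.

(c)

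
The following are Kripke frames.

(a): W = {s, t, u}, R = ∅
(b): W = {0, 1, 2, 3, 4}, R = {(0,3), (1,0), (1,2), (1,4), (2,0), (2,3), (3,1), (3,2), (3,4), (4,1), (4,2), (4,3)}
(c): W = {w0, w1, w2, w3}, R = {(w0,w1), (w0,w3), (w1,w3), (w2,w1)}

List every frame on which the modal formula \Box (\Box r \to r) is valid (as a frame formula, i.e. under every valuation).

(a)

This is the axiom for shift-reflexivity; its first-order frame correspondent is \forall x \forall y (Rxy \to Ryy).
(a): condition met.
(b): fails — R10 but not R00.
(c): fails — Rw0w1 but not Rw1w1.
Valid on: (a).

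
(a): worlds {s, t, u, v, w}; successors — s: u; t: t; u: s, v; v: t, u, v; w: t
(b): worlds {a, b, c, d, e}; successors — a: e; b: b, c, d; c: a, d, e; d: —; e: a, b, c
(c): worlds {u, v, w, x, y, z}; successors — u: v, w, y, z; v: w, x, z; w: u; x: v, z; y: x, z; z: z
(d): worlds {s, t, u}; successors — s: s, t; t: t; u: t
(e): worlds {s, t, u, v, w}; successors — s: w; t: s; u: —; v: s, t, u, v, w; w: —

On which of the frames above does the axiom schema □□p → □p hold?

(d)

The schema corresponds to density: ∀x ∀y (Rxy → ∃z (Rxz ∧ Rzy)).
(a): fails — Rus but no z with Ruz and Rzs.
(b): fails — Rcd but no z with Rcz and Rzd.
(c): fails — Ruv but no t with Rut and Rtv.
(d): condition met.
(e): fails — Rts but no z with Rtz and Rzs.
Valid on: (d).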